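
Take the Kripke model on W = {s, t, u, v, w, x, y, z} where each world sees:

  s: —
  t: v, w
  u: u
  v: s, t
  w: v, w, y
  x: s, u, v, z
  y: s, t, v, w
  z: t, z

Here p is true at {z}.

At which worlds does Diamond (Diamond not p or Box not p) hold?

{t, u, v, w, x, y, z}

s: no successors, so Diamond (Diamond not p or Box not p) fails. ✗
t: successors {v, w}; Diamond not p or Box not p there: v:T, w:T. ✓
u: successors {u}; Diamond not p or Box not p there: u:T. ✓
v: successors {s, t}; Diamond not p or Box not p there: s:T, t:T. ✓
w: successors {v, w, y}; Diamond not p or Box not p there: v:T, w:T, y:T. ✓
x: successors {s, u, v, z}; Diamond not p or Box not p there: s:T, u:T, v:T, z:T. ✓
y: successors {s, t, v, w}; Diamond not p or Box not p there: s:T, t:T, v:T, w:T. ✓
z: successors {t, z}; Diamond not p or Box not p there: t:T, z:T. ✓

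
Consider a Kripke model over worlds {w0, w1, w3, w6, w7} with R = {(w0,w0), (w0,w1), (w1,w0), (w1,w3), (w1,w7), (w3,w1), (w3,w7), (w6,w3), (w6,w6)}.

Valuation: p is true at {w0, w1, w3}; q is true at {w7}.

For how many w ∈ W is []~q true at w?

w0: successors {w0, w1}; ~q there: w0:T, w1:T. ✓
w1: successors {w0, w3, w7}; ~q there: w0:T, w3:T, w7:F. ✗
w3: successors {w1, w7}; ~q there: w1:T, w7:F. ✗
w6: successors {w3, w6}; ~q there: w3:T, w6:T. ✓
w7: no successors, so []~q holds vacuously. ✓
Satisfying worlds: {w0, w6, w7}.

3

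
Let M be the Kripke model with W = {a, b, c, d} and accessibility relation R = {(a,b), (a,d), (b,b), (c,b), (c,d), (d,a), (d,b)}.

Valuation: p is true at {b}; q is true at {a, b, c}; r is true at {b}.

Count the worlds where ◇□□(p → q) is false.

0

a: successors {b, d}; □□(p → q) there: b:T, d:T. ✓
b: successors {b}; □□(p → q) there: b:T. ✓
c: successors {b, d}; □□(p → q) there: b:T, d:T. ✓
d: successors {a, b}; □□(p → q) there: a:T, b:T. ✓
Satisfying worlds: {a, b, c, d}.
So ◇□□(p → q) fails at the other 0 worlds.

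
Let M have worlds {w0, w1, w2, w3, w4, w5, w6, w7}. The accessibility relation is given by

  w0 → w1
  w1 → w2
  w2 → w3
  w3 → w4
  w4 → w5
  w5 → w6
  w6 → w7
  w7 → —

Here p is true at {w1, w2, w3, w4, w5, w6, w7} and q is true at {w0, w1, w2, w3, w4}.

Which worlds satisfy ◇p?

w0: successors {w1}; p there: w1:T. ✓
w1: successors {w2}; p there: w2:T. ✓
w2: successors {w3}; p there: w3:T. ✓
w3: successors {w4}; p there: w4:T. ✓
w4: successors {w5}; p there: w5:T. ✓
w5: successors {w6}; p there: w6:T. ✓
w6: successors {w7}; p there: w7:T. ✓
w7: no successors, so ◇p fails. ✗

{w0, w1, w2, w3, w4, w5, w6}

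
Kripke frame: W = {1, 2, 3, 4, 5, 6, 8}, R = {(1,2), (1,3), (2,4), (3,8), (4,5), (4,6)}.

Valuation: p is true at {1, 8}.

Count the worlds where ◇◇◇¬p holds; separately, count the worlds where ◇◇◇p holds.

1 and 0

For ◇◇◇¬p:
1: successors {2, 3}; ◇◇¬p there: 2:T, 3:F. ✓
2: successors {4}; ◇◇¬p there: 4:F. ✗
3: successors {8}; ◇◇¬p there: 8:F. ✗
4: successors {5, 6}; ◇◇¬p there: 5:F, 6:F. ✗
5: no successors, so ◇◇◇¬p fails. ✗
6: no successors, so ◇◇◇¬p fails. ✗
8: no successors, so ◇◇◇¬p fails. ✗
— 1 world.
For ◇◇◇p:
1: successors {2, 3}; ◇◇p there: 2:F, 3:F. ✗
2: successors {4}; ◇◇p there: 4:F. ✗
3: successors {8}; ◇◇p there: 8:F. ✗
4: successors {5, 6}; ◇◇p there: 5:F, 6:F. ✗
5: no successors, so ◇◇◇p fails. ✗
6: no successors, so ◇◇◇p fails. ✗
8: no successors, so ◇◇◇p fails. ✗
— 0 worlds.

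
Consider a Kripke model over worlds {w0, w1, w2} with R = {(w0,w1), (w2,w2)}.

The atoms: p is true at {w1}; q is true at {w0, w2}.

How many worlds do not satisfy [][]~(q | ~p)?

1

w0: successors {w1}; []~(q | ~p) there: w1:T. ✓
w1: no successors, so [][]~(q | ~p) holds vacuously. ✓
w2: successors {w2}; []~(q | ~p) there: w2:F. ✗
Satisfying worlds: {w0, w1}.
So [][]~(q | ~p) fails at the other 1 world.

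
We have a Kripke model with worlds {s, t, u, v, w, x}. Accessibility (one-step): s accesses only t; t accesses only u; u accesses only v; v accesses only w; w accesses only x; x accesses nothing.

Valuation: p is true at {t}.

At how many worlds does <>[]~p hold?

s: successors {t}; []~p there: t:T. ✓
t: successors {u}; []~p there: u:T. ✓
u: successors {v}; []~p there: v:T. ✓
v: successors {w}; []~p there: w:T. ✓
w: successors {x}; []~p there: x:T. ✓
x: no successors, so <>[]~p fails. ✗
Satisfying worlds: {s, t, u, v, w}.

5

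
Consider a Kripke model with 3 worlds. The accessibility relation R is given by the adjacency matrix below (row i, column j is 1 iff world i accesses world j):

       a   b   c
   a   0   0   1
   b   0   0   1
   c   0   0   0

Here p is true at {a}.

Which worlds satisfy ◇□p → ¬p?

a: ◇□p is T, ¬p is F. ✗
b: ◇□p is T, ¬p is T. ✓
c: ◇□p is F, ¬p is T. ✓

{b, c}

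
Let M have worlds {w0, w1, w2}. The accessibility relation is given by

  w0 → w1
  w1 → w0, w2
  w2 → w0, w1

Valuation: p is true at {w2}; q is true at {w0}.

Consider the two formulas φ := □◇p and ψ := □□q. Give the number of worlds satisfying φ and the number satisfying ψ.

For □◇p:
w0: successors {w1}; ◇p there: w1:T. ✓
w1: successors {w0, w2}; ◇p there: w0:F, w2:F. ✗
w2: successors {w0, w1}; ◇p there: w0:F, w1:T. ✗
— 1 world.
For □□q:
w0: successors {w1}; □q there: w1:F. ✗
w1: successors {w0, w2}; □q there: w0:F, w2:F. ✗
w2: successors {w0, w1}; □q there: w0:F, w1:F. ✗
— 0 worlds.

1 and 0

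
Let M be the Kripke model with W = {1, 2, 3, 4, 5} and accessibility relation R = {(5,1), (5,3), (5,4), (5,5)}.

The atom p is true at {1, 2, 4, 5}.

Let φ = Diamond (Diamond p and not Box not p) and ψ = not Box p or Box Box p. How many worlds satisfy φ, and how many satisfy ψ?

For Diamond (Diamond p and not Box not p):
1: no successors, so Diamond (Diamond p and not Box not p) fails. ✗
2: no successors, so Diamond (Diamond p and not Box not p) fails. ✗
3: no successors, so Diamond (Diamond p and not Box not p) fails. ✗
4: no successors, so Diamond (Diamond p and not Box not p) fails. ✗
5: successors {1, 3, 4, 5}; Diamond p and not Box not p there: 1:F, 3:F, 4:F, 5:T. ✓
— 1 world.
For not Box p or Box Box p:
1: not Box p is F, Box Box p is T. ✓
2: not Box p is F, Box Box p is T. ✓
3: not Box p is F, Box Box p is T. ✓
4: not Box p is F, Box Box p is T. ✓
5: not Box p is T, Box Box p is F. ✓
— 5 worlds.

1 and 5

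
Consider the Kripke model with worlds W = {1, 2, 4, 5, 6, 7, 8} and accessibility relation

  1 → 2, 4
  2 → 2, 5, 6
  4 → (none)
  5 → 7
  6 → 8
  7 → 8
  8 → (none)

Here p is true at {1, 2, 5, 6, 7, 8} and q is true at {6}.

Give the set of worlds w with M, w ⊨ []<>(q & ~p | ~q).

{2, 4, 5, 8}

1: successors {2, 4}; <>(q & ~p | ~q) there: 2:T, 4:F. ✗
2: successors {2, 5, 6}; <>(q & ~p | ~q) there: 2:T, 5:T, 6:T. ✓
4: no successors, so []<>(q & ~p | ~q) holds vacuously. ✓
5: successors {7}; <>(q & ~p | ~q) there: 7:T. ✓
6: successors {8}; <>(q & ~p | ~q) there: 8:F. ✗
7: successors {8}; <>(q & ~p | ~q) there: 8:F. ✗
8: no successors, so []<>(q & ~p | ~q) holds vacuously. ✓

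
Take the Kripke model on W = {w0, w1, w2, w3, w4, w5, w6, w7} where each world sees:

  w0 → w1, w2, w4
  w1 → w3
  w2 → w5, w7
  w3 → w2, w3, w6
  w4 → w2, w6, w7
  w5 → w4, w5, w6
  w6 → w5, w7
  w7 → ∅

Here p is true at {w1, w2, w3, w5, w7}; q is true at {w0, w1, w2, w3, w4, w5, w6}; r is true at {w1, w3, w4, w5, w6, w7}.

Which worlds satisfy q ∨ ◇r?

{w0, w1, w2, w3, w4, w5, w6}

w0: q is T, ◇r is T. ✓
w1: q is T, ◇r is T. ✓
w2: q is T, ◇r is T. ✓
w3: q is T, ◇r is T. ✓
w4: q is T, ◇r is T. ✓
w5: q is T, ◇r is T. ✓
w6: q is T, ◇r is T. ✓
w7: q is F, ◇r is F. ✗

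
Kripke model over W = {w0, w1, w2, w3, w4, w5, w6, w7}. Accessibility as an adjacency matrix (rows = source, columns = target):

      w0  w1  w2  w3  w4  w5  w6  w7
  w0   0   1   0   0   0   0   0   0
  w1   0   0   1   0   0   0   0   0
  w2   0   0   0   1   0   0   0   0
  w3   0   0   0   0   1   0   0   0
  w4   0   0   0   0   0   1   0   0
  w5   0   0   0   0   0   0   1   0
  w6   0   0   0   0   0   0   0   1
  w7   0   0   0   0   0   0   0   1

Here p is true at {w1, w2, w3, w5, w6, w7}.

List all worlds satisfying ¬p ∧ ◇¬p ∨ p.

{w1, w2, w3, w5, w6, w7}

w0: ¬p ∧ ◇¬p is F, p is F. ✗
w1: ¬p ∧ ◇¬p is F, p is T. ✓
w2: ¬p ∧ ◇¬p is F, p is T. ✓
w3: ¬p ∧ ◇¬p is F, p is T. ✓
w4: ¬p ∧ ◇¬p is F, p is F. ✗
w5: ¬p ∧ ◇¬p is F, p is T. ✓
w6: ¬p ∧ ◇¬p is F, p is T. ✓
w7: ¬p ∧ ◇¬p is F, p is T. ✓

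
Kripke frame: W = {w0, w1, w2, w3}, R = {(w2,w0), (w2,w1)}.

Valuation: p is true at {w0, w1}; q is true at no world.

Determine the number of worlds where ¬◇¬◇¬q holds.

w0: ◇¬◇¬q is F. ✓
w1: ◇¬◇¬q is F. ✓
w2: ◇¬◇¬q is T. ✗
w3: ◇¬◇¬q is F. ✓
Satisfying worlds: {w0, w1, w3}.

3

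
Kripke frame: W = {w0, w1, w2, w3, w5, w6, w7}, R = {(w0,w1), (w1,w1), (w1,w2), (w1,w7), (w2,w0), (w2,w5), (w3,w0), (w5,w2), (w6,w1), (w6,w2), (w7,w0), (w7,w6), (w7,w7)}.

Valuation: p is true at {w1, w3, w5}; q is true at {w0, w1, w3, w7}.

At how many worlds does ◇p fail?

w0: successors {w1}; p there: w1:T. ✓
w1: successors {w1, w2, w7}; p there: w1:T, w2:F, w7:F. ✓
w2: successors {w0, w5}; p there: w0:F, w5:T. ✓
w3: successors {w0}; p there: w0:F. ✗
w5: successors {w2}; p there: w2:F. ✗
w6: successors {w1, w2}; p there: w1:T, w2:F. ✓
w7: successors {w0, w6, w7}; p there: w0:F, w6:F, w7:F. ✗
Satisfying worlds: {w0, w1, w2, w6}.
So ◇p fails at the other 3 worlds.

3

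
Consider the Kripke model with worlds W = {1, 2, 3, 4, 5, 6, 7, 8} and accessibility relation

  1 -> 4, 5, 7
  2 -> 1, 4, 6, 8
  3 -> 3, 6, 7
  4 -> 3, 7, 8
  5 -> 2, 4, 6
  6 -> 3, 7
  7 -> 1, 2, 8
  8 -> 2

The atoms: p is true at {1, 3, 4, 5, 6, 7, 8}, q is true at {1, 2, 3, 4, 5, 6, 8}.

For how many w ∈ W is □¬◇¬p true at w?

1: successors {4, 5, 7}; ¬◇¬p there: 4:T, 5:F, 7:F. ✗
2: successors {1, 4, 6, 8}; ¬◇¬p there: 1:T, 4:T, 6:T, 8:F. ✗
3: successors {3, 6, 7}; ¬◇¬p there: 3:T, 6:T, 7:F. ✗
4: successors {3, 7, 8}; ¬◇¬p there: 3:T, 7:F, 8:F. ✗
5: successors {2, 4, 6}; ¬◇¬p there: 2:T, 4:T, 6:T. ✓
6: successors {3, 7}; ¬◇¬p there: 3:T, 7:F. ✗
7: successors {1, 2, 8}; ¬◇¬p there: 1:T, 2:T, 8:F. ✗
8: successors {2}; ¬◇¬p there: 2:T. ✓
Satisfying worlds: {5, 8}.

2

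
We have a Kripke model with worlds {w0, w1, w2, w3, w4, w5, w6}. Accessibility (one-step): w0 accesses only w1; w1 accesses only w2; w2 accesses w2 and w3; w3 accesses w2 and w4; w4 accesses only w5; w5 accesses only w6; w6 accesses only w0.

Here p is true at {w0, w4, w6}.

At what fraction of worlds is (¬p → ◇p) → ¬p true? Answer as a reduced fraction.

4/7

w0: ¬p → ◇p is T, ¬p is F. ✗
w1: ¬p → ◇p is F, ¬p is T. ✓
w2: ¬p → ◇p is F, ¬p is T. ✓
w3: ¬p → ◇p is T, ¬p is T. ✓
w4: ¬p → ◇p is T, ¬p is F. ✗
w5: ¬p → ◇p is T, ¬p is T. ✓
w6: ¬p → ◇p is T, ¬p is F. ✗
That's 4 of 7 worlds, so 4/7.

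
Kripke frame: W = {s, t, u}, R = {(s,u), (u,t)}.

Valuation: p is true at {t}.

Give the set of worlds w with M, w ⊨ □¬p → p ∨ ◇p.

s: □¬p is T, p ∨ ◇p is F. ✗
t: □¬p is T, p ∨ ◇p is T. ✓
u: □¬p is F, p ∨ ◇p is T. ✓

{t, u}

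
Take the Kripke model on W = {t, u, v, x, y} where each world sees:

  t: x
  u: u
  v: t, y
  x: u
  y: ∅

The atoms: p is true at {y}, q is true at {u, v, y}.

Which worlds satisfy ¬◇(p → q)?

t: ◇(p → q) is T. ✗
u: ◇(p → q) is T. ✗
v: ◇(p → q) is T. ✗
x: ◇(p → q) is T. ✗
y: ◇(p → q) is F. ✓

{y}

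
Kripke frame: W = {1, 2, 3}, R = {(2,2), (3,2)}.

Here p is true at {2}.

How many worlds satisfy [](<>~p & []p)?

1

1: no successors, so [](<>~p & []p) holds vacuously. ✓
2: successors {2}; <>~p & []p there: 2:F. ✗
3: successors {2}; <>~p & []p there: 2:F. ✗
Satisfying worlds: {1}.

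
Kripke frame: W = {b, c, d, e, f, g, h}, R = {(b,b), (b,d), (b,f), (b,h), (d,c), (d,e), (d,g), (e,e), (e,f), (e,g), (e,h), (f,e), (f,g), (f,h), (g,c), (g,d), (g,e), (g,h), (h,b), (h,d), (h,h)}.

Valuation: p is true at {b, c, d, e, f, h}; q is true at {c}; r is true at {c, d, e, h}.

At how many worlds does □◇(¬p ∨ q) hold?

b: successors {b, d, f, h}; ◇(¬p ∨ q) there: b:F, d:T, f:T, h:F. ✗
c: no successors, so □◇(¬p ∨ q) holds vacuously. ✓
d: successors {c, e, g}; ◇(¬p ∨ q) there: c:F, e:T, g:T. ✗
e: successors {e, f, g, h}; ◇(¬p ∨ q) there: e:T, f:T, g:T, h:F. ✗
f: successors {e, g, h}; ◇(¬p ∨ q) there: e:T, g:T, h:F. ✗
g: successors {c, d, e, h}; ◇(¬p ∨ q) there: c:F, d:T, e:T, h:F. ✗
h: successors {b, d, h}; ◇(¬p ∨ q) there: b:F, d:T, h:F. ✗
Satisfying worlds: {c}.

1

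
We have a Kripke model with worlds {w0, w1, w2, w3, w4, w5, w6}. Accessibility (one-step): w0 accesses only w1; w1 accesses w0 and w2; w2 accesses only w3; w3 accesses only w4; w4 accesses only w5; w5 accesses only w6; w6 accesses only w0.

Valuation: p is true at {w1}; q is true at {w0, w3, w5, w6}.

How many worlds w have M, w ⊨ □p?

1

w0: successors {w1}; p there: w1:T. ✓
w1: successors {w0, w2}; p there: w0:F, w2:F. ✗
w2: successors {w3}; p there: w3:F. ✗
w3: successors {w4}; p there: w4:F. ✗
w4: successors {w5}; p there: w5:F. ✗
w5: successors {w6}; p there: w6:F. ✗
w6: successors {w0}; p there: w0:F. ✗
Satisfying worlds: {w0}.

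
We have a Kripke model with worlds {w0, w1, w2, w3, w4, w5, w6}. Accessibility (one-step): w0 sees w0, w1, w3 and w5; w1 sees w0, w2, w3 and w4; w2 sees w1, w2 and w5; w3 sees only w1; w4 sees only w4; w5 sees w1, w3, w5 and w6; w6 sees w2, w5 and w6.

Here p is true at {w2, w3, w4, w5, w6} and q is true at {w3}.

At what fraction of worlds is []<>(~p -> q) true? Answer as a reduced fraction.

4/7

w0: successors {w0, w1, w3, w5}; <>(~p -> q) there: w0:T, w1:T, w3:F, w5:T. ✗
w1: successors {w0, w2, w3, w4}; <>(~p -> q) there: w0:T, w2:T, w3:F, w4:T. ✗
w2: successors {w1, w2, w5}; <>(~p -> q) there: w1:T, w2:T, w5:T. ✓
w3: successors {w1}; <>(~p -> q) there: w1:T. ✓
w4: successors {w4}; <>(~p -> q) there: w4:T. ✓
w5: successors {w1, w3, w5, w6}; <>(~p -> q) there: w1:T, w3:F, w5:T, w6:T. ✗
w6: successors {w2, w5, w6}; <>(~p -> q) there: w2:T, w5:T, w6:T. ✓
That's 4 of 7 worlds, so 4/7.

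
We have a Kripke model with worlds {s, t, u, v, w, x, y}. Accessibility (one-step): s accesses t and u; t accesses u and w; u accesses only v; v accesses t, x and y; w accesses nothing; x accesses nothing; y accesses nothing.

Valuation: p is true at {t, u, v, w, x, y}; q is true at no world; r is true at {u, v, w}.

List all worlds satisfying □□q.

s: successors {t, u}; □q there: t:F, u:F. ✗
t: successors {u, w}; □q there: u:F, w:T. ✗
u: successors {v}; □q there: v:F. ✗
v: successors {t, x, y}; □q there: t:F, x:T, y:T. ✗
w: no successors, so □□q holds vacuously. ✓
x: no successors, so □□q holds vacuously. ✓
y: no successors, so □□q holds vacuously. ✓

{w, x, y}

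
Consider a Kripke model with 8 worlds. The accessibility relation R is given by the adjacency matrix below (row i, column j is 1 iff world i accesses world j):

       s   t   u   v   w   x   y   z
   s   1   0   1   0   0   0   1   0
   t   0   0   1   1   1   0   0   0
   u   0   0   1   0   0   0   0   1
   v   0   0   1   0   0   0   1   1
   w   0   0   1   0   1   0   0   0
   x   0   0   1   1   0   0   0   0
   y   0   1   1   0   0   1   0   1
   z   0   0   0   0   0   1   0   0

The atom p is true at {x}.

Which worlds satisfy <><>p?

{s, u, v, y}

s: successors {s, u, y}; <>p there: s:F, u:F, y:T. ✓
t: successors {u, v, w}; <>p there: u:F, v:F, w:F. ✗
u: successors {u, z}; <>p there: u:F, z:T. ✓
v: successors {u, y, z}; <>p there: u:F, y:T, z:T. ✓
w: successors {u, w}; <>p there: u:F, w:F. ✗
x: successors {u, v}; <>p there: u:F, v:F. ✗
y: successors {t, u, x, z}; <>p there: t:F, u:F, x:F, z:T. ✓
z: successors {x}; <>p there: x:F. ✗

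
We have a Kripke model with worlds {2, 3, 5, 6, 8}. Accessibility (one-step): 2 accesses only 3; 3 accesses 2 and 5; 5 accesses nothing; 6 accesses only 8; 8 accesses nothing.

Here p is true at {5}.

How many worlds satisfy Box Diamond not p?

3

2: successors {3}; Diamond not p there: 3:T. ✓
3: successors {2, 5}; Diamond not p there: 2:T, 5:F. ✗
5: no successors, so Box Diamond not p holds vacuously. ✓
6: successors {8}; Diamond not p there: 8:F. ✗
8: no successors, so Box Diamond not p holds vacuously. ✓
Satisfying worlds: {2, 5, 8}.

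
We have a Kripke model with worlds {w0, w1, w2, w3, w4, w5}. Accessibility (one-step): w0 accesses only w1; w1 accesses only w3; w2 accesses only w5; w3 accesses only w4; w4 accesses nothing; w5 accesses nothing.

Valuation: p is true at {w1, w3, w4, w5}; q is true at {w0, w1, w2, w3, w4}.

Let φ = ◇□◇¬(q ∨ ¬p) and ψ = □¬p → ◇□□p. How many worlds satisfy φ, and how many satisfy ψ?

For ◇□◇¬(q ∨ ¬p):
w0: successors {w1}; □◇¬(q ∨ ¬p) there: w1:F. ✗
w1: successors {w3}; □◇¬(q ∨ ¬p) there: w3:F. ✗
w2: successors {w5}; □◇¬(q ∨ ¬p) there: w5:T. ✓
w3: successors {w4}; □◇¬(q ∨ ¬p) there: w4:T. ✓
w4: no successors, so ◇□◇¬(q ∨ ¬p) fails. ✗
w5: no successors, so ◇□◇¬(q ∨ ¬p) fails. ✗
— 2 worlds.
For □¬p → ◇□□p:
w0: □¬p is F, ◇□□p is T. ✓
w1: □¬p is F, ◇□□p is T. ✓
w2: □¬p is F, ◇□□p is T. ✓
w3: □¬p is F, ◇□□p is T. ✓
w4: □¬p is T, ◇□□p is F. ✗
w5: □¬p is T, ◇□□p is F. ✗
— 4 worlds.

2 and 4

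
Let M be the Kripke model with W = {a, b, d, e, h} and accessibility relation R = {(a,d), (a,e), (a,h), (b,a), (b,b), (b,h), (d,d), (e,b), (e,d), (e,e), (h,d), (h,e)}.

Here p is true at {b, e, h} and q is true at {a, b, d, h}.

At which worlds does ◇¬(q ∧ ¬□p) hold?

{a, e, h}

a: successors {d, e, h}; ¬(q ∧ ¬□p) there: d:F, e:T, h:F. ✓
b: successors {a, b, h}; ¬(q ∧ ¬□p) there: a:F, b:F, h:F. ✗
d: successors {d}; ¬(q ∧ ¬□p) there: d:F. ✗
e: successors {b, d, e}; ¬(q ∧ ¬□p) there: b:F, d:F, e:T. ✓
h: successors {d, e}; ¬(q ∧ ¬□p) there: d:F, e:T. ✓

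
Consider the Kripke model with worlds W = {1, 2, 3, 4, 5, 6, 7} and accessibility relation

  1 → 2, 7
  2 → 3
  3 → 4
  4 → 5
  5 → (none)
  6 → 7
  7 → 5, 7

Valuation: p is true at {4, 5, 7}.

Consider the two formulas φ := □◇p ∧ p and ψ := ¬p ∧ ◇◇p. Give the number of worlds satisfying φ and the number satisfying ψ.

1 and 4

For □◇p ∧ p:
1: □◇p is F, p is F. ✗
2: □◇p is T, p is F. ✗
3: □◇p is T, p is F. ✗
4: □◇p is F, p is T. ✗
5: □◇p is T, p is T. ✓
6: □◇p is T, p is F. ✗
7: □◇p is F, p is T. ✗
— 1 world.
For ¬p ∧ ◇◇p:
1: ¬p is T, ◇◇p is T. ✓
2: ¬p is T, ◇◇p is T. ✓
3: ¬p is T, ◇◇p is T. ✓
4: ¬p is F, ◇◇p is F. ✗
5: ¬p is F, ◇◇p is F. ✗
6: ¬p is T, ◇◇p is T. ✓
7: ¬p is F, ◇◇p is T. ✗
— 4 worlds.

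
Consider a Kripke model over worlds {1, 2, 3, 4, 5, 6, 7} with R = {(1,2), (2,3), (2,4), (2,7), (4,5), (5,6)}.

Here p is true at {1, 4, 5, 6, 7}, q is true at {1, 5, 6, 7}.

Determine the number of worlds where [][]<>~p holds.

4

1: successors {2}; []<>~p there: 2:F. ✗
2: successors {3, 4, 7}; []<>~p there: 3:T, 4:F, 7:T. ✗
3: no successors, so [][]<>~p holds vacuously. ✓
4: successors {5}; []<>~p there: 5:F. ✗
5: successors {6}; []<>~p there: 6:T. ✓
6: no successors, so [][]<>~p holds vacuously. ✓
7: no successors, so [][]<>~p holds vacuously. ✓
Satisfying worlds: {3, 5, 6, 7}.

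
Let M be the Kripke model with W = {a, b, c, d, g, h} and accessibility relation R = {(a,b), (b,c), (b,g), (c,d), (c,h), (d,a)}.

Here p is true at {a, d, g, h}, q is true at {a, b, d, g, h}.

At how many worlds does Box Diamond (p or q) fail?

2

a: successors {b}; Diamond (p or q) there: b:T. ✓
b: successors {c, g}; Diamond (p or q) there: c:T, g:F. ✗
c: successors {d, h}; Diamond (p or q) there: d:T, h:F. ✗
d: successors {a}; Diamond (p or q) there: a:T. ✓
g: no successors, so Box Diamond (p or q) holds vacuously. ✓
h: no successors, so Box Diamond (p or q) holds vacuously. ✓
Satisfying worlds: {a, d, g, h}.
So Box Diamond (p or q) fails at the other 2 worlds.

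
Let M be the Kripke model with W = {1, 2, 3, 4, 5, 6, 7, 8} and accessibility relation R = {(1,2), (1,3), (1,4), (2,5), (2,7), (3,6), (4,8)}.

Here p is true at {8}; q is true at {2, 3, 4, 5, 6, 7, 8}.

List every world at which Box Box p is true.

{2, 3, 4, 5, 6, 7, 8}

1: successors {2, 3, 4}; Box p there: 2:F, 3:F, 4:T. ✗
2: successors {5, 7}; Box p there: 5:T, 7:T. ✓
3: successors {6}; Box p there: 6:T. ✓
4: successors {8}; Box p there: 8:T. ✓
5: no successors, so Box Box p holds vacuously. ✓
6: no successors, so Box Box p holds vacuously. ✓
7: no successors, so Box Box p holds vacuously. ✓
8: no successors, so Box Box p holds vacuously. ✓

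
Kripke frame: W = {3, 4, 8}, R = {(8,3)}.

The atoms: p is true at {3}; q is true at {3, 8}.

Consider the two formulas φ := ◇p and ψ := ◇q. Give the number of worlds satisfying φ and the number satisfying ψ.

For ◇p:
3: no successors, so ◇p fails. ✗
4: no successors, so ◇p fails. ✗
8: successors {3}; p there: 3:T. ✓
— 1 world.
For ◇q:
3: no successors, so ◇q fails. ✗
4: no successors, so ◇q fails. ✗
8: successors {3}; q there: 3:T. ✓
— 1 world.

1 and 1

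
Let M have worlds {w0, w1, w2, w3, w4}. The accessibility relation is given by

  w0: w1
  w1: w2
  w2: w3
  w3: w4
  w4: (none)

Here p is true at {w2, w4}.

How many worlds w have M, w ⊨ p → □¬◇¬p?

5

w0: p is F, □¬◇¬p is T. ✓
w1: p is F, □¬◇¬p is F. ✓
w2: p is T, □¬◇¬p is T. ✓
w3: p is F, □¬◇¬p is T. ✓
w4: p is T, □¬◇¬p is T. ✓
Satisfying worlds: {w0, w1, w2, w3, w4}.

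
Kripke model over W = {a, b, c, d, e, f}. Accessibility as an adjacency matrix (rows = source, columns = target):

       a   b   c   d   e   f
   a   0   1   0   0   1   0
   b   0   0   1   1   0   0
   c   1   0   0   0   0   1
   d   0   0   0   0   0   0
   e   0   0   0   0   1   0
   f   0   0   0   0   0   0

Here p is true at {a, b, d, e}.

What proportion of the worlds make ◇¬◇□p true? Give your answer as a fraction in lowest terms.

1/3

a: successors {b, e}; ¬◇□p there: b:F, e:F. ✗
b: successors {c, d}; ¬◇□p there: c:F, d:T. ✓
c: successors {a, f}; ¬◇□p there: a:F, f:T. ✓
d: no successors, so ◇¬◇□p fails. ✗
e: successors {e}; ¬◇□p there: e:F. ✗
f: no successors, so ◇¬◇□p fails. ✗
That's 2 of 6 worlds, so 2/6 = 1/3.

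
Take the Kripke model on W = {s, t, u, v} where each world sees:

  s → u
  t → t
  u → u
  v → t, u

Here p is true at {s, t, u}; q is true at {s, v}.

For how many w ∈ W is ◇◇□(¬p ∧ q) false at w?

4

s: successors {u}; ◇□(¬p ∧ q) there: u:F. ✗
t: successors {t}; ◇□(¬p ∧ q) there: t:F. ✗
u: successors {u}; ◇□(¬p ∧ q) there: u:F. ✗
v: successors {t, u}; ◇□(¬p ∧ q) there: t:F, u:F. ✗
Satisfying worlds: ∅.
So ◇◇□(¬p ∧ q) fails at the other 4 worlds.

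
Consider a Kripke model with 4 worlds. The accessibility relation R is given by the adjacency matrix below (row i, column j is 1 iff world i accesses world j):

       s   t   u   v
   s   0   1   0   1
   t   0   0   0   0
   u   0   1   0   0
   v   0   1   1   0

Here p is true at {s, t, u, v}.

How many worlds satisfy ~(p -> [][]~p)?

s: p -> [][]~p is F. ✓
t: p -> [][]~p is T. ✗
u: p -> [][]~p is T. ✗
v: p -> [][]~p is F. ✓
Satisfying worlds: {s, v}.

2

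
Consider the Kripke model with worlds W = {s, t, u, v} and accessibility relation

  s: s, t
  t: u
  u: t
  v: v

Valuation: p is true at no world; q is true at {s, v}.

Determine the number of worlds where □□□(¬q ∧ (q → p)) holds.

s: successors {s, t}; □□(¬q ∧ (q → p)) there: s:F, t:T. ✗
t: successors {u}; □□(¬q ∧ (q → p)) there: u:T. ✓
u: successors {t}; □□(¬q ∧ (q → p)) there: t:T. ✓
v: successors {v}; □□(¬q ∧ (q → p)) there: v:F. ✗
Satisfying worlds: {t, u}.

2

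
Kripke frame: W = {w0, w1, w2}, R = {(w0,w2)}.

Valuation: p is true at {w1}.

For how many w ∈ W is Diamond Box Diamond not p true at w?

w0: successors {w2}; Box Diamond not p there: w2:T. ✓
w1: no successors, so Diamond Box Diamond not p fails. ✗
w2: no successors, so Diamond Box Diamond not p fails. ✗
Satisfying worlds: {w0}.

1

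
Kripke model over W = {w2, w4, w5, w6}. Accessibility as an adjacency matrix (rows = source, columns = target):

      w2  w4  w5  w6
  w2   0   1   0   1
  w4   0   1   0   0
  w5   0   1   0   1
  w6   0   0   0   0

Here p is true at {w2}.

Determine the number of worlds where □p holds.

1

w2: successors {w4, w6}; p there: w4:F, w6:F. ✗
w4: successors {w4}; p there: w4:F. ✗
w5: successors {w4, w6}; p there: w4:F, w6:F. ✗
w6: no successors, so □p holds vacuously. ✓
Satisfying worlds: {w6}.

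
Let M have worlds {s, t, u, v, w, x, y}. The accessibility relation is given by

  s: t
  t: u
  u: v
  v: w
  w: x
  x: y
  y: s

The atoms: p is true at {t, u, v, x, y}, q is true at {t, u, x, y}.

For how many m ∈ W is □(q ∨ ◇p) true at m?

6

s: successors {t}; q ∨ ◇p there: t:T. ✓
t: successors {u}; q ∨ ◇p there: u:T. ✓
u: successors {v}; q ∨ ◇p there: v:F. ✗
v: successors {w}; q ∨ ◇p there: w:T. ✓
w: successors {x}; q ∨ ◇p there: x:T. ✓
x: successors {y}; q ∨ ◇p there: y:T. ✓
y: successors {s}; q ∨ ◇p there: s:T. ✓
Satisfying worlds: {s, t, v, w, x, y}.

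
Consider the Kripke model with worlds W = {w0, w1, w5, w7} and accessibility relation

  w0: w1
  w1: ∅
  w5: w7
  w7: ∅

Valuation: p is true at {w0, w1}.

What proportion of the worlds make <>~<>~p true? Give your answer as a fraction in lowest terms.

1/2

w0: successors {w1}; ~<>~p there: w1:T. ✓
w1: no successors, so <>~<>~p fails. ✗
w5: successors {w7}; ~<>~p there: w7:T. ✓
w7: no successors, so <>~<>~p fails. ✗
That's 2 of 4 worlds, so 2/4 = 1/2.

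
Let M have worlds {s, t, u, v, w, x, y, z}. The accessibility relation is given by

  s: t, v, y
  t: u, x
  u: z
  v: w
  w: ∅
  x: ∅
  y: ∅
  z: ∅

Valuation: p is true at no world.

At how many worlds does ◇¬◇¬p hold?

4

s: successors {t, v, y}; ¬◇¬p there: t:F, v:F, y:T. ✓
t: successors {u, x}; ¬◇¬p there: u:F, x:T. ✓
u: successors {z}; ¬◇¬p there: z:T. ✓
v: successors {w}; ¬◇¬p there: w:T. ✓
w: no successors, so ◇¬◇¬p fails. ✗
x: no successors, so ◇¬◇¬p fails. ✗
y: no successors, so ◇¬◇¬p fails. ✗
z: no successors, so ◇¬◇¬p fails. ✗
Satisfying worlds: {s, t, u, v}.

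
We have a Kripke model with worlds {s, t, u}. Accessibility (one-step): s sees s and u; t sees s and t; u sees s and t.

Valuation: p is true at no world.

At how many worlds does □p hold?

0

s: successors {s, u}; p there: s:F, u:F. ✗
t: successors {s, t}; p there: s:F, t:F. ✗
u: successors {s, t}; p there: s:F, t:F. ✗
Satisfying worlds: ∅.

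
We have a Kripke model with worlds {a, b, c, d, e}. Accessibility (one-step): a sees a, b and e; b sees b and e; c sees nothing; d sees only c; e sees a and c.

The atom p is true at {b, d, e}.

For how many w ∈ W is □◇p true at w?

a: successors {a, b, e}; ◇p there: a:T, b:T, e:F. ✗
b: successors {b, e}; ◇p there: b:T, e:F. ✗
c: no successors, so □◇p holds vacuously. ✓
d: successors {c}; ◇p there: c:F. ✗
e: successors {a, c}; ◇p there: a:T, c:F. ✗
Satisfying worlds: {c}.

1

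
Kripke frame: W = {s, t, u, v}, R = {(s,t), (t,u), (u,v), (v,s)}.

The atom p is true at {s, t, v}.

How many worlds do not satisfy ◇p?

1

s: successors {t}; p there: t:T. ✓
t: successors {u}; p there: u:F. ✗
u: successors {v}; p there: v:T. ✓
v: successors {s}; p there: s:T. ✓
Satisfying worlds: {s, u, v}.
So ◇p fails at the other 1 world.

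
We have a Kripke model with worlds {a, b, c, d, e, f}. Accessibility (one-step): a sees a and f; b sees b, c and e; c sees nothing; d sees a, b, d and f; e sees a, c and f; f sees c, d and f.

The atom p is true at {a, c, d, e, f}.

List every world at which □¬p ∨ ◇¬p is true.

{b, c, d}

a: □¬p is F, ◇¬p is F. ✗
b: □¬p is F, ◇¬p is T. ✓
c: □¬p is T, ◇¬p is F. ✓
d: □¬p is F, ◇¬p is T. ✓
e: □¬p is F, ◇¬p is F. ✗
f: □¬p is F, ◇¬p is F. ✗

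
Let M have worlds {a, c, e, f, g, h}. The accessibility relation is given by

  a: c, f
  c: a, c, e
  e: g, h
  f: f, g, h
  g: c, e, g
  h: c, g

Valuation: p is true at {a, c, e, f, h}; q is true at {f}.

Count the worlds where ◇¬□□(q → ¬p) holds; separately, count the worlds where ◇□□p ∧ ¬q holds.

For ◇¬□□(q → ¬p):
a: successors {c, f}; ¬□□(q → ¬p) there: c:T, f:T. ✓
c: successors {a, c, e}; ¬□□(q → ¬p) there: a:T, c:T, e:F. ✓
e: successors {g, h}; ¬□□(q → ¬p) there: g:F, h:F. ✗
f: successors {f, g, h}; ¬□□(q → ¬p) there: f:T, g:F, h:F. ✓
g: successors {c, e, g}; ¬□□(q → ¬p) there: c:T, e:F, g:F. ✓
h: successors {c, g}; ¬□□(q → ¬p) there: c:T, g:F. ✓
— 5 worlds.
For ◇□□p ∧ ¬q:
a: ◇□□p is F, ¬q is T. ✗
c: ◇□□p is F, ¬q is T. ✗
e: ◇□□p is F, ¬q is T. ✗
f: ◇□□p is F, ¬q is F. ✗
g: ◇□□p is F, ¬q is T. ✗
h: ◇□□p is F, ¬q is T. ✗
— 0 worlds.

5 and 0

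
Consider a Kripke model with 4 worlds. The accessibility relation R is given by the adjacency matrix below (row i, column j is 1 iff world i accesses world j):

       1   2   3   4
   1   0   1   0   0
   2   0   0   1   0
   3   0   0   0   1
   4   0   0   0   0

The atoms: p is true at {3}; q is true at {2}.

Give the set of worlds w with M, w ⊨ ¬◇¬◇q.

1: ◇¬◇q is T. ✗
2: ◇¬◇q is T. ✗
3: ◇¬◇q is T. ✗
4: ◇¬◇q is F. ✓

{4}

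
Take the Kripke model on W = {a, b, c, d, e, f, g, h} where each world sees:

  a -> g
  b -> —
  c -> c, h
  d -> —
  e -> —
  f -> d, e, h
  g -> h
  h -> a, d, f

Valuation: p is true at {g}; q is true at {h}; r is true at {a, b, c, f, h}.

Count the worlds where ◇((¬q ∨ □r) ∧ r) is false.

a: successors {g}; (¬q ∨ □r) ∧ r there: g:F. ✗
b: no successors, so ◇((¬q ∨ □r) ∧ r) fails. ✗
c: successors {c, h}; (¬q ∨ □r) ∧ r there: c:T, h:F. ✓
d: no successors, so ◇((¬q ∨ □r) ∧ r) fails. ✗
e: no successors, so ◇((¬q ∨ □r) ∧ r) fails. ✗
f: successors {d, e, h}; (¬q ∨ □r) ∧ r there: d:F, e:F, h:F. ✗
g: successors {h}; (¬q ∨ □r) ∧ r there: h:F. ✗
h: successors {a, d, f}; (¬q ∨ □r) ∧ r there: a:T, d:F, f:T. ✓
Satisfying worlds: {c, h}.
So ◇((¬q ∨ □r) ∧ r) fails at the other 6 worlds.

6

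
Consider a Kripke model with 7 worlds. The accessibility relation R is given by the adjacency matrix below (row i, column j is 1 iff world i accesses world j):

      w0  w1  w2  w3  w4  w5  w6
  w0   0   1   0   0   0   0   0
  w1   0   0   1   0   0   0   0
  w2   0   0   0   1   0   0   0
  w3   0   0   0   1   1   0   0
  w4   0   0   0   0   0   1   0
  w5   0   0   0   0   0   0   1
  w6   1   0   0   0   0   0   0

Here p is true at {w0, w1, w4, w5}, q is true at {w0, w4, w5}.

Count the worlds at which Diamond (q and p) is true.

3

w0: successors {w1}; q and p there: w1:F. ✗
w1: successors {w2}; q and p there: w2:F. ✗
w2: successors {w3}; q and p there: w3:F. ✗
w3: successors {w3, w4}; q and p there: w3:F, w4:T. ✓
w4: successors {w5}; q and p there: w5:T. ✓
w5: successors {w6}; q and p there: w6:F. ✗
w6: successors {w0}; q and p there: w0:T. ✓
Satisfying worlds: {w3, w4, w6}.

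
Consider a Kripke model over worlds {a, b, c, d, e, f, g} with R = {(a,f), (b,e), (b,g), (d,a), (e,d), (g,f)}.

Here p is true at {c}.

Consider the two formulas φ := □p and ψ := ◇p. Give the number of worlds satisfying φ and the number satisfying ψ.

2 and 0

For □p:
a: successors {f}; p there: f:F. ✗
b: successors {e, g}; p there: e:F, g:F. ✗
c: no successors, so □p holds vacuously. ✓
d: successors {a}; p there: a:F. ✗
e: successors {d}; p there: d:F. ✗
f: no successors, so □p holds vacuously. ✓
g: successors {f}; p there: f:F. ✗
— 2 worlds.
For ◇p:
a: successors {f}; p there: f:F. ✗
b: successors {e, g}; p there: e:F, g:F. ✗
c: no successors, so ◇p fails. ✗
d: successors {a}; p there: a:F. ✗
e: successors {d}; p there: d:F. ✗
f: no successors, so ◇p fails. ✗
g: successors {f}; p there: f:F. ✗
— 0 worlds.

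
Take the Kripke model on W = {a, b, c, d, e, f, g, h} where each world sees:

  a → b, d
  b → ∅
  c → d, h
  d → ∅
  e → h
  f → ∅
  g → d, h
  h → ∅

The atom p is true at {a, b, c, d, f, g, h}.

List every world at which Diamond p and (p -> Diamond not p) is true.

a: Diamond p is T, p -> Diamond not p is F. ✗
b: Diamond p is F, p -> Diamond not p is F. ✗
c: Diamond p is T, p -> Diamond not p is F. ✗
d: Diamond p is F, p -> Diamond not p is F. ✗
e: Diamond p is T, p -> Diamond not p is T. ✓
f: Diamond p is F, p -> Diamond not p is F. ✗
g: Diamond p is T, p -> Diamond not p is F. ✗
h: Diamond p is F, p -> Diamond not p is F. ✗

{e}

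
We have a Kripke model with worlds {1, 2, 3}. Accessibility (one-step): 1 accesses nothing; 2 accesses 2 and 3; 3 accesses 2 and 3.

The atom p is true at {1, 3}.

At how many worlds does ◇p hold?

1: no successors, so ◇p fails. ✗
2: successors {2, 3}; p there: 2:F, 3:T. ✓
3: successors {2, 3}; p there: 2:F, 3:T. ✓
Satisfying worlds: {2, 3}.

2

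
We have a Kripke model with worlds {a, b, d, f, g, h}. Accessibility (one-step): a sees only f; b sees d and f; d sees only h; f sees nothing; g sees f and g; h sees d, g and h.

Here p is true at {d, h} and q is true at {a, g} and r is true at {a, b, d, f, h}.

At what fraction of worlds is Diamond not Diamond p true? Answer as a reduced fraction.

a: successors {f}; not Diamond p there: f:T. ✓
b: successors {d, f}; not Diamond p there: d:F, f:T. ✓
d: successors {h}; not Diamond p there: h:F. ✗
f: no successors, so Diamond not Diamond p fails. ✗
g: successors {f, g}; not Diamond p there: f:T, g:T. ✓
h: successors {d, g, h}; not Diamond p there: d:F, g:T, h:F. ✓
That's 4 of 6 worlds, so 4/6 = 2/3.

2/3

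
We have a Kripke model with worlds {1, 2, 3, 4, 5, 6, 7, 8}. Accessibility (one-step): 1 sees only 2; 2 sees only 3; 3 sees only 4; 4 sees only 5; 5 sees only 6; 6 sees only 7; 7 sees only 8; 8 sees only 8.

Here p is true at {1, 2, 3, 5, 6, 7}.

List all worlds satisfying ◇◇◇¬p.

1: successors {2}; ◇◇¬p there: 2:T. ✓
2: successors {3}; ◇◇¬p there: 3:F. ✗
3: successors {4}; ◇◇¬p there: 4:F. ✗
4: successors {5}; ◇◇¬p there: 5:F. ✗
5: successors {6}; ◇◇¬p there: 6:T. ✓
6: successors {7}; ◇◇¬p there: 7:T. ✓
7: successors {8}; ◇◇¬p there: 8:T. ✓
8: successors {8}; ◇◇¬p there: 8:T. ✓

{1, 5, 6, 7, 8}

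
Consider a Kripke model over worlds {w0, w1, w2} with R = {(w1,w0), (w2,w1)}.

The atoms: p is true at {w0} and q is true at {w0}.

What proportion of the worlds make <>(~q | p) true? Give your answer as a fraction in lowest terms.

2/3

w0: no successors, so <>(~q | p) fails. ✗
w1: successors {w0}; ~q | p there: w0:T. ✓
w2: successors {w1}; ~q | p there: w1:T. ✓
That's 2 of 3 worlds, so 2/3.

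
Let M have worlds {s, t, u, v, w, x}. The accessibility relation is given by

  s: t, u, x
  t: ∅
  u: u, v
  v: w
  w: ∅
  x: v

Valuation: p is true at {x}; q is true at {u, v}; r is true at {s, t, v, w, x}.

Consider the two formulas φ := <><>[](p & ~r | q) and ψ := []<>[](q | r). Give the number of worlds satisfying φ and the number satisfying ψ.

3 and 4

For <><>[](p & ~r | q):
s: successors {t, u, x}; <>[](p & ~r | q) there: t:F, u:T, x:F. ✓
t: no successors, so <><>[](p & ~r | q) fails. ✗
u: successors {u, v}; <>[](p & ~r | q) there: u:T, v:T. ✓
v: successors {w}; <>[](p & ~r | q) there: w:F. ✗
w: no successors, so <><>[](p & ~r | q) fails. ✗
x: successors {v}; <>[](p & ~r | q) there: v:T. ✓
— 3 worlds.
For []<>[](q | r):
s: successors {t, u, x}; <>[](q | r) there: t:F, u:T, x:T. ✗
t: no successors, so []<>[](q | r) holds vacuously. ✓
u: successors {u, v}; <>[](q | r) there: u:T, v:T. ✓
v: successors {w}; <>[](q | r) there: w:F. ✗
w: no successors, so []<>[](q | r) holds vacuously. ✓
x: successors {v}; <>[](q | r) there: v:T. ✓
— 4 worlds.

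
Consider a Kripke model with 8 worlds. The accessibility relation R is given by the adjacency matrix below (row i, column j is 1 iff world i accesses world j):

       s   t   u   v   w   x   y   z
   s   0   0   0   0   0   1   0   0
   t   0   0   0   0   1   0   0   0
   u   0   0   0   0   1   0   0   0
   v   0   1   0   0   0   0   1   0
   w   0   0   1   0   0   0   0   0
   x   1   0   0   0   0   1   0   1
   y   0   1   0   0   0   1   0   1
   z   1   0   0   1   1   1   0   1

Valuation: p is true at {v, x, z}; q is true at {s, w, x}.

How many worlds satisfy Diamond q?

6

s: successors {x}; q there: x:T. ✓
t: successors {w}; q there: w:T. ✓
u: successors {w}; q there: w:T. ✓
v: successors {t, y}; q there: t:F, y:F. ✗
w: successors {u}; q there: u:F. ✗
x: successors {s, x, z}; q there: s:T, x:T, z:F. ✓
y: successors {t, x, z}; q there: t:F, x:T, z:F. ✓
z: successors {s, v, w, x, z}; q there: s:T, v:F, w:T, x:T, z:F. ✓
Satisfying worlds: {s, t, u, x, y, z}.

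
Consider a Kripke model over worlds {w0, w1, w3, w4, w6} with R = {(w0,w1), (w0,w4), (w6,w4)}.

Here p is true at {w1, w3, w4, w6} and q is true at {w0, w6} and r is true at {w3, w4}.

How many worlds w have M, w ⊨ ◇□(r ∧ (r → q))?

2

w0: successors {w1, w4}; □(r ∧ (r → q)) there: w1:T, w4:T. ✓
w1: no successors, so ◇□(r ∧ (r → q)) fails. ✗
w3: no successors, so ◇□(r ∧ (r → q)) fails. ✗
w4: no successors, so ◇□(r ∧ (r → q)) fails. ✗
w6: successors {w4}; □(r ∧ (r → q)) there: w4:T. ✓
Satisfying worlds: {w0, w6}.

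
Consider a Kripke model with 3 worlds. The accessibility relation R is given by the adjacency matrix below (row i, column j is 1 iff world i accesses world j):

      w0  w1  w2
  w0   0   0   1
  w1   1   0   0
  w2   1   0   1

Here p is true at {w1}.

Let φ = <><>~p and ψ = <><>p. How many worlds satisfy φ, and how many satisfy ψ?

3 and 0

For <><>~p:
w0: successors {w2}; <>~p there: w2:T. ✓
w1: successors {w0}; <>~p there: w0:T. ✓
w2: successors {w0, w2}; <>~p there: w0:T, w2:T. ✓
— 3 worlds.
For <><>p:
w0: successors {w2}; <>p there: w2:F. ✗
w1: successors {w0}; <>p there: w0:F. ✗
w2: successors {w0, w2}; <>p there: w0:F, w2:F. ✗
— 0 worlds.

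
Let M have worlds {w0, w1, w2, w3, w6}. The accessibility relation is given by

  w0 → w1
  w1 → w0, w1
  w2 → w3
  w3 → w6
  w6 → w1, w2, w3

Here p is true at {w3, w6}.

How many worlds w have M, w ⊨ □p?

w0: successors {w1}; p there: w1:F. ✗
w1: successors {w0, w1}; p there: w0:F, w1:F. ✗
w2: successors {w3}; p there: w3:T. ✓
w3: successors {w6}; p there: w6:T. ✓
w6: successors {w1, w2, w3}; p there: w1:F, w2:F, w3:T. ✗
Satisfying worlds: {w2, w3}.

2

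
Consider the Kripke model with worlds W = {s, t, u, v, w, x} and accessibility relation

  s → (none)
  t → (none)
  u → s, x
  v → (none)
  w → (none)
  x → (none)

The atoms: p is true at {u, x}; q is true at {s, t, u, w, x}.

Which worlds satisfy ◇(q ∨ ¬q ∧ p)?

{u}

s: no successors, so ◇(q ∨ ¬q ∧ p) fails. ✗
t: no successors, so ◇(q ∨ ¬q ∧ p) fails. ✗
u: successors {s, x}; q ∨ ¬q ∧ p there: s:T, x:T. ✓
v: no successors, so ◇(q ∨ ¬q ∧ p) fails. ✗
w: no successors, so ◇(q ∨ ¬q ∧ p) fails. ✗
x: no successors, so ◇(q ∨ ¬q ∧ p) fails. ✗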